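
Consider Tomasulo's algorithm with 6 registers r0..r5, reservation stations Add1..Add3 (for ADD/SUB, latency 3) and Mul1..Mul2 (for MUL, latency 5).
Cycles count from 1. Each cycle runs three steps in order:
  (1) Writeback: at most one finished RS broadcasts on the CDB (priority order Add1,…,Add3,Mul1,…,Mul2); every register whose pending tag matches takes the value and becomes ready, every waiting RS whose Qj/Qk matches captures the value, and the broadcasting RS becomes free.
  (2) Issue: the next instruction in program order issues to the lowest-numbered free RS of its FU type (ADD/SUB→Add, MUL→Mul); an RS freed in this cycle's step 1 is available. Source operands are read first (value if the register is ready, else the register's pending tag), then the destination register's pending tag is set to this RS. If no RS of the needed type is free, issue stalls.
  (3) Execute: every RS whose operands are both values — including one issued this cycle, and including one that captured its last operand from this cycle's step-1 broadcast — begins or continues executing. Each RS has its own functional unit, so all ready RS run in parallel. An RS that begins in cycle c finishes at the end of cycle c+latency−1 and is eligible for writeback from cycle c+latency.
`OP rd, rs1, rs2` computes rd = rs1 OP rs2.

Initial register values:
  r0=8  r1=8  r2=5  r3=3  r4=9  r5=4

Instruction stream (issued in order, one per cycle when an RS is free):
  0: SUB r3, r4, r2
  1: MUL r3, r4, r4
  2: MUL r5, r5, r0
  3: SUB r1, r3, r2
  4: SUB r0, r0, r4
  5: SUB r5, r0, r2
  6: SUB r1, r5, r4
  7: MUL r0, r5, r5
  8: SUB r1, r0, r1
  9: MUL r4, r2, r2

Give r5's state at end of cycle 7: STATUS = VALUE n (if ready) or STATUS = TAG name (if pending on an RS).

c1: issue SUB r3<-Add1 | r0:8,r1:8,r2:5,r3:Add1,r4:9,r5:4
c2: issue MUL r3<-Mul1 | r0:8,r1:8,r2:5,r3:Mul1,r4:9,r5:4
c3: issue MUL r5<-Mul2 | r0:8,r1:8,r2:5,r3:Mul1,r4:9,r5:Mul2
c4: CDB Add1=4; issue SUB r1<-Add1 | r0:8,r1:Add1,r2:5,r3:Mul1,r4:9,r5:Mul2
c5: issue SUB r0<-Add2 | r0:Add2,r1:Add1,r2:5,r3:Mul1,r4:9,r5:Mul2
c6: issue SUB r5<-Add3 | r0:Add2,r1:Add1,r2:5,r3:Mul1,r4:9,r5:Add3
c7: CDB Mul1=81; stall | r0:Add2,r1:Add1,r2:5,r3:81,r4:9,r5:Add3

STATUS = TAG Add3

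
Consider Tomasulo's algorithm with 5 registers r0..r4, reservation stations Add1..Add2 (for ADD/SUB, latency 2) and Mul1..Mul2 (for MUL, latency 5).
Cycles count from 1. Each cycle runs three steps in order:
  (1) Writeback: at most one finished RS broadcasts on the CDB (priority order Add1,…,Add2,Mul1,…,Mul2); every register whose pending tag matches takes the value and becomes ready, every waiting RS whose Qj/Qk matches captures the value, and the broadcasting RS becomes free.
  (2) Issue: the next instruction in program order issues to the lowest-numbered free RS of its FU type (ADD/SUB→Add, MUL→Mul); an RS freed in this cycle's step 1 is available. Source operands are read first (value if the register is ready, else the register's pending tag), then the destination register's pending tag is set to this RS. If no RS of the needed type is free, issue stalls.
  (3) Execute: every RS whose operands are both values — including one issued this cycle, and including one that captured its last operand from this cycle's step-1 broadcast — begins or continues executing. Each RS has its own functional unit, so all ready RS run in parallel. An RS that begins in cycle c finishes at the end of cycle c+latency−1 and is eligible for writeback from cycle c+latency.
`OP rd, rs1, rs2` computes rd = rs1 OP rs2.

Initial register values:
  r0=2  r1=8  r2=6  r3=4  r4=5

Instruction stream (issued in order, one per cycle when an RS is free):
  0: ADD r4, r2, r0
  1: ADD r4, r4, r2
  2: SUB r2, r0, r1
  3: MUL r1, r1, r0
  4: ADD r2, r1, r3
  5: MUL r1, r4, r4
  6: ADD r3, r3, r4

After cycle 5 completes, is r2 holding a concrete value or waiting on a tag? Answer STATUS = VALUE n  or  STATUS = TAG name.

cycle 1: issue ADD r4<-Add1 // r0:2,r1:8,r2:6,r3:4,r4:Add1
cycle 2: issue ADD r4<-Add2 // r0:2,r1:8,r2:6,r3:4,r4:Add2
cycle 3: CDB Add1=8; issue SUB r2<-Add1 // r0:2,r1:8,r2:Add1,r3:4,r4:Add2
cycle 4: issue MUL r1<-Mul1 // r0:2,r1:Mul1,r2:Add1,r3:4,r4:Add2
cycle 5: CDB Add1=-6; issue ADD r2<-Add1 // r0:2,r1:Mul1,r2:Add1,r3:4,r4:Add2

STATUS = TAG Add1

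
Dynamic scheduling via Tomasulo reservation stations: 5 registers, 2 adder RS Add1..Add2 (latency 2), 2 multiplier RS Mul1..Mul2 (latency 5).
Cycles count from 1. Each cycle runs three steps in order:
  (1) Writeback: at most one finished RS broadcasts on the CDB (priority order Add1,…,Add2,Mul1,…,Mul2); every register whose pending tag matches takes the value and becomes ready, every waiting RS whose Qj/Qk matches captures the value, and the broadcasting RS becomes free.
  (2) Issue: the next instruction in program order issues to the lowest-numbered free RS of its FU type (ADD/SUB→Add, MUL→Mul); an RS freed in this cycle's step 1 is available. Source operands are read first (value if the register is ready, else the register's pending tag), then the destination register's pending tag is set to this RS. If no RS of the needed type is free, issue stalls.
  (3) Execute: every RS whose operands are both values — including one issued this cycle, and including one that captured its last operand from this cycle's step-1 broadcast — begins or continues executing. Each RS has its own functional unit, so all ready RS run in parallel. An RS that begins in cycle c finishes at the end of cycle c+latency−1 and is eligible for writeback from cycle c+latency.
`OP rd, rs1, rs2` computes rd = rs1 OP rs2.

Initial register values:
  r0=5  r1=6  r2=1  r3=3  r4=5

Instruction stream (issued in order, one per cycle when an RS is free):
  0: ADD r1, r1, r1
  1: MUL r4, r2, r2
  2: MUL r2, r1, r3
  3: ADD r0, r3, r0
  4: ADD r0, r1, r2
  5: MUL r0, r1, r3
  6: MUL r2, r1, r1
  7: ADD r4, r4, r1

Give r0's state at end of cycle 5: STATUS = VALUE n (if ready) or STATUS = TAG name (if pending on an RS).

cycle 1: issue ADD r1<-Add1 // r0:5,r1:Add1,r2:1,r3:3,r4:5
cycle 2: issue MUL r4<-Mul1 // r0:5,r1:Add1,r2:1,r3:3,r4:Mul1
cycle 3: CDB Add1=12; issue MUL r2<-Mul2 // r0:5,r1:12,r2:Mul2,r3:3,r4:Mul1
cycle 4: issue ADD r0<-Add1 // r0:Add1,r1:12,r2:Mul2,r3:3,r4:Mul1
cycle 5: issue ADD r0<-Add2 // r0:Add2,r1:12,r2:Mul2,r3:3,r4:Mul1

STATUS = TAG Add2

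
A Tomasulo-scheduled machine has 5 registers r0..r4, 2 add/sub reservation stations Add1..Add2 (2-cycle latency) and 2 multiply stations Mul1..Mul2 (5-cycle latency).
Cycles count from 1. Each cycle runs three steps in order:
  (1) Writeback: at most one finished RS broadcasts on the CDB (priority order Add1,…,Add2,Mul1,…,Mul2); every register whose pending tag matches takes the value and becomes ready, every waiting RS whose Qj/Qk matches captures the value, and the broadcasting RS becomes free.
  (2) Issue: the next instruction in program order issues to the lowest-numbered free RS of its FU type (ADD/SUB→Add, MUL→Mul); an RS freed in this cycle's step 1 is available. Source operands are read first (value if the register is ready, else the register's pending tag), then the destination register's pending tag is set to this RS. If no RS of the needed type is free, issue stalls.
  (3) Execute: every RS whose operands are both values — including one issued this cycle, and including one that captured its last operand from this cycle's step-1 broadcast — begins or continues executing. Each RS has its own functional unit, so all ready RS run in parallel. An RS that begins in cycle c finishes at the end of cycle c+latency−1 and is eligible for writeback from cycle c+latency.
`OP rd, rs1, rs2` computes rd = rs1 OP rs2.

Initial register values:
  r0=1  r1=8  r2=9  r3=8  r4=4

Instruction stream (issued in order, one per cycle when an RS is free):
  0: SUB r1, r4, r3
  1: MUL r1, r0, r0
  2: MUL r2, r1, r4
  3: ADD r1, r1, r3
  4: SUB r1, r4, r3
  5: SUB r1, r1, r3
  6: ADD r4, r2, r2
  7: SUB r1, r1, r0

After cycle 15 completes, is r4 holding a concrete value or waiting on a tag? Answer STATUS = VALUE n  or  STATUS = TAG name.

c1: issue SUB r1<-Add1 | r0:1,r1:Add1,r2:9,r3:8,r4:4
c2: issue MUL r1<-Mul1 | r0:1,r1:Mul1,r2:9,r3:8,r4:4
c3: CDB Add1=-4; issue MUL r2<-Mul2 | r0:1,r1:Mul1,r2:Mul2,r3:8,r4:4
c4: issue ADD r1<-Add1 | r0:1,r1:Add1,r2:Mul2,r3:8,r4:4
c5: issue SUB r1<-Add2 | r0:1,r1:Add2,r2:Mul2,r3:8,r4:4
c6: stall | r0:1,r1:Add2,r2:Mul2,r3:8,r4:4
c7: CDB Add2=-4; issue SUB r1<-Add2 | r0:1,r1:Add2,r2:Mul2,r3:8,r4:4
c8: CDB Mul1=1; stall | r0:1,r1:Add2,r2:Mul2,r3:8,r4:4
c9: CDB Add2=-12; issue ADD r4<-Add2 | r0:1,r1:-12,r2:Mul2,r3:8,r4:Add2
c10: CDB Add1=9; issue SUB r1<-Add1 | r0:1,r1:Add1,r2:Mul2,r3:8,r4:Add2
c11: - | r0:1,r1:Add1,r2:Mul2,r3:8,r4:Add2
c12: CDB Add1=-13 | r0:1,r1:-13,r2:Mul2,r3:8,r4:Add2
c13: CDB Mul2=4 | r0:1,r1:-13,r2:4,r3:8,r4:Add2
c14: - | r0:1,r1:-13,r2:4,r3:8,r4:Add2
c15: CDB Add2=8 | r0:1,r1:-13,r2:4,r3:8,r4:8

STATUS = VALUE 8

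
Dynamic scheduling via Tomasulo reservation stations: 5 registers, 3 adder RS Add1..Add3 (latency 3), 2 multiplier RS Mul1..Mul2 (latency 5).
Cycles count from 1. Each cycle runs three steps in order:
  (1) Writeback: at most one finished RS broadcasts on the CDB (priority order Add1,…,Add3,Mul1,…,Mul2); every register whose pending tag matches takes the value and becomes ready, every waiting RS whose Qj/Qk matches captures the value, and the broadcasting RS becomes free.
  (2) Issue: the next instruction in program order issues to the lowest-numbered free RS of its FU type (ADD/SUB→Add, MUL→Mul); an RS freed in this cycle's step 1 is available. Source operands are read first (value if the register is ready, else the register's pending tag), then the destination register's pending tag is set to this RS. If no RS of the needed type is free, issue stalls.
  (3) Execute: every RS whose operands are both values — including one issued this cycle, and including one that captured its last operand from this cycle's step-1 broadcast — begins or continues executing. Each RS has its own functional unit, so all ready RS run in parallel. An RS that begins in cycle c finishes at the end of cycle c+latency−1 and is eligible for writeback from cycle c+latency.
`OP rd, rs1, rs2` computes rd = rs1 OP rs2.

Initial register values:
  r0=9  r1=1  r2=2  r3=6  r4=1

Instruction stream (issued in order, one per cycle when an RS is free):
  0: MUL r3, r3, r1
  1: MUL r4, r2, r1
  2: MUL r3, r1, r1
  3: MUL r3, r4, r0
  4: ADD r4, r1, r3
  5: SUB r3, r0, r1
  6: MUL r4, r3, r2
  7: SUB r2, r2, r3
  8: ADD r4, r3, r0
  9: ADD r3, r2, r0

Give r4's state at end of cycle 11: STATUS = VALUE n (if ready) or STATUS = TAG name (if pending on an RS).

STATUS = TAG Mul1

  c1: issue MUL r3<-Mul1  regs: r0:9,r1:1,r2:2,r3:Mul1,r4:1
  c2: issue MUL r4<-Mul2  regs: r0:9,r1:1,r2:2,r3:Mul1,r4:Mul2
  c3: stall  regs: r0:9,r1:1,r2:2,r3:Mul1,r4:Mul2
  c4: stall  regs: r0:9,r1:1,r2:2,r3:Mul1,r4:Mul2
  c5: stall  regs: r0:9,r1:1,r2:2,r3:Mul1,r4:Mul2
  c6: CDB Mul1=6; issue MUL r3<-Mul1  regs: r0:9,r1:1,r2:2,r3:Mul1,r4:Mul2
  c7: CDB Mul2=2; issue MUL r3<-Mul2  regs: r0:9,r1:1,r2:2,r3:Mul2,r4:2
  c8: issue ADD r4<-Add1  regs: r0:9,r1:1,r2:2,r3:Mul2,r4:Add1
  c9: issue SUB r3<-Add2  regs: r0:9,r1:1,r2:2,r3:Add2,r4:Add1
  c10: stall  regs: r0:9,r1:1,r2:2,r3:Add2,r4:Add1
  c11: CDB Mul1=1; issue MUL r4<-Mul1  regs: r0:9,r1:1,r2:2,r3:Add2,r4:Mul1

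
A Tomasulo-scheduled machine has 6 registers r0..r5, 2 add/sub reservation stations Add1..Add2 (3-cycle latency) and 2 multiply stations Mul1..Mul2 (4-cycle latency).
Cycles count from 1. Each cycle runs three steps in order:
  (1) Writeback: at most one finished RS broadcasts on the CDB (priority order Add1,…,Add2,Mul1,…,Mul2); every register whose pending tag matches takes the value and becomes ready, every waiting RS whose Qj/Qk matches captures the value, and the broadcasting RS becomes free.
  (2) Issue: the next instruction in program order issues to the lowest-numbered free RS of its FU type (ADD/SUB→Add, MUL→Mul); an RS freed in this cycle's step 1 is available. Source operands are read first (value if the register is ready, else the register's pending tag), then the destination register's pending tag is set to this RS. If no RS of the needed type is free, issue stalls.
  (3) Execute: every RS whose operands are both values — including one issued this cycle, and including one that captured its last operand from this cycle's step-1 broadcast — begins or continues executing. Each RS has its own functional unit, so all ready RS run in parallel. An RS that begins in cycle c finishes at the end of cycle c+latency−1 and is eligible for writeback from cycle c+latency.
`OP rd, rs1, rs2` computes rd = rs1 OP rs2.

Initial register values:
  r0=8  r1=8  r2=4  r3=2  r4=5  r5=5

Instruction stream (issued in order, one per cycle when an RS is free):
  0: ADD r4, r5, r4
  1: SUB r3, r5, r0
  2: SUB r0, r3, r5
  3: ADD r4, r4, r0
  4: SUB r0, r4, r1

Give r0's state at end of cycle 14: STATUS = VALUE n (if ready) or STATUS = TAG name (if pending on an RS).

STATUS = VALUE -6

  c1: issue ADD r4<-Add1  regs: r0:8,r1:8,r2:4,r3:2,r4:Add1,r5:5
  c2: issue SUB r3<-Add2  regs: r0:8,r1:8,r2:4,r3:Add2,r4:Add1,r5:5
  c3: stall  regs: r0:8,r1:8,r2:4,r3:Add2,r4:Add1,r5:5
  c4: CDB Add1=10; issue SUB r0<-Add1  regs: r0:Add1,r1:8,r2:4,r3:Add2,r4:10,r5:5
  c5: CDB Add2=-3; issue ADD r4<-Add2  regs: r0:Add1,r1:8,r2:4,r3:-3,r4:Add2,r5:5
  c6: stall  regs: r0:Add1,r1:8,r2:4,r3:-3,r4:Add2,r5:5
  c7: stall  regs: r0:Add1,r1:8,r2:4,r3:-3,r4:Add2,r5:5
  c8: CDB Add1=-8; issue SUB r0<-Add1  regs: r0:Add1,r1:8,r2:4,r3:-3,r4:Add2,r5:5
  c9: -  regs: r0:Add1,r1:8,r2:4,r3:-3,r4:Add2,r5:5
  c10: -  regs: r0:Add1,r1:8,r2:4,r3:-3,r4:Add2,r5:5
  c11: CDB Add2=2  regs: r0:Add1,r1:8,r2:4,r3:-3,r4:2,r5:5
  c12: -  regs: r0:Add1,r1:8,r2:4,r3:-3,r4:2,r5:5
  c13: -  regs: r0:Add1,r1:8,r2:4,r3:-3,r4:2,r5:5
  c14: CDB Add1=-6  regs: r0:-6,r1:8,r2:4,r3:-3,r4:2,r5:5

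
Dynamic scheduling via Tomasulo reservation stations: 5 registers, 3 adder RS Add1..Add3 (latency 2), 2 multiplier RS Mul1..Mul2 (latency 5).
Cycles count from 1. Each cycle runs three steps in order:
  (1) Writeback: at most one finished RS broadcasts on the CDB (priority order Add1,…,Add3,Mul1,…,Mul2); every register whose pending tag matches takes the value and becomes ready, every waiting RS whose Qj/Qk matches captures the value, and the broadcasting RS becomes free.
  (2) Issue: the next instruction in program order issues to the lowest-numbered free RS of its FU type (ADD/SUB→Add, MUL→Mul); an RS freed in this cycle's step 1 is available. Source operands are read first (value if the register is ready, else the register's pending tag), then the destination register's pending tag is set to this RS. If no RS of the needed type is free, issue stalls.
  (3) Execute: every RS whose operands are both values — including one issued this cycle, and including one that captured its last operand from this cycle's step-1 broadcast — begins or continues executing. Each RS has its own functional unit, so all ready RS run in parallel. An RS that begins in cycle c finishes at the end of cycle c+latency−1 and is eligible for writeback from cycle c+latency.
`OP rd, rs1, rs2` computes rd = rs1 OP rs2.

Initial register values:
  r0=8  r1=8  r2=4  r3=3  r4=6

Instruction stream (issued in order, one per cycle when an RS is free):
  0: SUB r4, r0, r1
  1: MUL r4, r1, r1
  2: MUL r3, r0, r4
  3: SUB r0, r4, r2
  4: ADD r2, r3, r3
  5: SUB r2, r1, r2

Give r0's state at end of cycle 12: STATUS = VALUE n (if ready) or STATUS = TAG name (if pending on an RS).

STATUS = VALUE 60

c1: issue SUB r4<-Add1 | r0:8,r1:8,r2:4,r3:3,r4:Add1
c2: issue MUL r4<-Mul1 | r0:8,r1:8,r2:4,r3:3,r4:Mul1
c3: CDB Add1=0; issue MUL r3<-Mul2 | r0:8,r1:8,r2:4,r3:Mul2,r4:Mul1
c4: issue SUB r0<-Add1 | r0:Add1,r1:8,r2:4,r3:Mul2,r4:Mul1
c5: issue ADD r2<-Add2 | r0:Add1,r1:8,r2:Add2,r3:Mul2,r4:Mul1
c6: issue SUB r2<-Add3 | r0:Add1,r1:8,r2:Add3,r3:Mul2,r4:Mul1
c7: CDB Mul1=64 | r0:Add1,r1:8,r2:Add3,r3:Mul2,r4:64
c8: - | r0:Add1,r1:8,r2:Add3,r3:Mul2,r4:64
c9: CDB Add1=60 | r0:60,r1:8,r2:Add3,r3:Mul2,r4:64
c10: - | r0:60,r1:8,r2:Add3,r3:Mul2,r4:64
c11: - | r0:60,r1:8,r2:Add3,r3:Mul2,r4:64
c12: CDB Mul2=512 | r0:60,r1:8,r2:Add3,r3:512,r4:64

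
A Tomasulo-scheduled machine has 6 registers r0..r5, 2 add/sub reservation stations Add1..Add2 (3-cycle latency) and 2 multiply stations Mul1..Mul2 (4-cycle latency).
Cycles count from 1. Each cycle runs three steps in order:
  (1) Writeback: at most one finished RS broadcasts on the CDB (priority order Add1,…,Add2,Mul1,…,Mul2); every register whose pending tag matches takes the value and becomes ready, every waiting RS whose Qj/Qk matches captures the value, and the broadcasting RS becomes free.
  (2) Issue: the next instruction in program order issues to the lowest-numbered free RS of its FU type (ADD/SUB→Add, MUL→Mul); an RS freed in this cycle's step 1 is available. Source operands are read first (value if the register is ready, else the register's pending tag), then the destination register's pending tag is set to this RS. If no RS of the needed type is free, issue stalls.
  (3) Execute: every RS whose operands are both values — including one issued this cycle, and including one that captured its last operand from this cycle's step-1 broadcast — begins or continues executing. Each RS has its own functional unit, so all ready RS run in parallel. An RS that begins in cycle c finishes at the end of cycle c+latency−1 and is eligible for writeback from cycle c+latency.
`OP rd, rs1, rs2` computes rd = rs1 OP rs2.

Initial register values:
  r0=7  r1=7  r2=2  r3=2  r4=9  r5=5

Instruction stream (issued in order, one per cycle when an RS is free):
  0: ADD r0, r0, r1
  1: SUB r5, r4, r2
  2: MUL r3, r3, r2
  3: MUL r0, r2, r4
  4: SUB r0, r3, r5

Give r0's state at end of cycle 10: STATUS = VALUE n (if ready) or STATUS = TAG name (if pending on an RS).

STATUS = VALUE -3

c1: issue ADD r0<-Add1 | r0:Add1,r1:7,r2:2,r3:2,r4:9,r5:5
c2: issue SUB r5<-Add2 | r0:Add1,r1:7,r2:2,r3:2,r4:9,r5:Add2
c3: issue MUL r3<-Mul1 | r0:Add1,r1:7,r2:2,r3:Mul1,r4:9,r5:Add2
c4: CDB Add1=14; issue MUL r0<-Mul2 | r0:Mul2,r1:7,r2:2,r3:Mul1,r4:9,r5:Add2
c5: CDB Add2=7; issue SUB r0<-Add1 | r0:Add1,r1:7,r2:2,r3:Mul1,r4:9,r5:7
c6: - | r0:Add1,r1:7,r2:2,r3:Mul1,r4:9,r5:7
c7: CDB Mul1=4 | r0:Add1,r1:7,r2:2,r3:4,r4:9,r5:7
c8: CDB Mul2=18 | r0:Add1,r1:7,r2:2,r3:4,r4:9,r5:7
c9: - | r0:Add1,r1:7,r2:2,r3:4,r4:9,r5:7
c10: CDB Add1=-3 | r0:-3,r1:7,r2:2,r3:4,r4:9,r5:7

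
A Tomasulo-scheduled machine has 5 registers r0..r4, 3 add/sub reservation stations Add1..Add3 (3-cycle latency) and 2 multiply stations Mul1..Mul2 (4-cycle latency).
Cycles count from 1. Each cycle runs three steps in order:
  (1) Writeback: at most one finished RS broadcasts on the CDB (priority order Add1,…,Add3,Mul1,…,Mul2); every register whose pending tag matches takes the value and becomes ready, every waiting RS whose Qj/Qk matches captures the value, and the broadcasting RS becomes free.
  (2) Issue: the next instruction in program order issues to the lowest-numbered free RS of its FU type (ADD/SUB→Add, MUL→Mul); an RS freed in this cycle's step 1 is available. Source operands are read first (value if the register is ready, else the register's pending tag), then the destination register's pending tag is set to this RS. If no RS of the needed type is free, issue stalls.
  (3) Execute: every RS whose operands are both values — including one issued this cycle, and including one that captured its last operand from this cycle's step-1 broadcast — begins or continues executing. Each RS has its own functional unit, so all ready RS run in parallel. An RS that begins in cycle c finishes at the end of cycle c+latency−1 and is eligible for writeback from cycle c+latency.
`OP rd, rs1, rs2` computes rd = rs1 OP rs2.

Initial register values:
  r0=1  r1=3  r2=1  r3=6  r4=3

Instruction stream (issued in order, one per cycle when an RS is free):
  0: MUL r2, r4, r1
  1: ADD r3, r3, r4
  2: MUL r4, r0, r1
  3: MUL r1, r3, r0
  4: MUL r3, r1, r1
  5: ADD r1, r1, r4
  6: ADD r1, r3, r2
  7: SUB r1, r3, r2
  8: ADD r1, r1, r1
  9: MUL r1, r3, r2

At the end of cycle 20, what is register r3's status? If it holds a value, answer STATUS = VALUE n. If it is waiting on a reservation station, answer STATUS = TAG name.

  c1: issue MUL r2<-Mul1  regs: r0:1,r1:3,r2:Mul1,r3:6,r4:3
  c2: issue ADD r3<-Add1  regs: r0:1,r1:3,r2:Mul1,r3:Add1,r4:3
  c3: issue MUL r4<-Mul2  regs: r0:1,r1:3,r2:Mul1,r3:Add1,r4:Mul2
  c4: stall  regs: r0:1,r1:3,r2:Mul1,r3:Add1,r4:Mul2
  c5: CDB Add1=9; stall  regs: r0:1,r1:3,r2:Mul1,r3:9,r4:Mul2
  c6: CDB Mul1=9; issue MUL r1<-Mul1  regs: r0:1,r1:Mul1,r2:9,r3:9,r4:Mul2
  c7: CDB Mul2=3; issue MUL r3<-Mul2  regs: r0:1,r1:Mul1,r2:9,r3:Mul2,r4:3
  c8: issue ADD r1<-Add1  regs: r0:1,r1:Add1,r2:9,r3:Mul2,r4:3
  c9: issue ADD r1<-Add2  regs: r0:1,r1:Add2,r2:9,r3:Mul2,r4:3
  c10: CDB Mul1=9; issue SUB r1<-Add3  regs: r0:1,r1:Add3,r2:9,r3:Mul2,r4:3
  c11: stall  regs: r0:1,r1:Add3,r2:9,r3:Mul2,r4:3
  c12: stall  regs: r0:1,r1:Add3,r2:9,r3:Mul2,r4:3
  c13: CDB Add1=12; issue ADD r1<-Add1  regs: r0:1,r1:Add1,r2:9,r3:Mul2,r4:3
  c14: CDB Mul2=81; issue MUL r1<-Mul1  regs: r0:1,r1:Mul1,r2:9,r3:81,r4:3
  c15: -  regs: r0:1,r1:Mul1,r2:9,r3:81,r4:3
  c16: -  regs: r0:1,r1:Mul1,r2:9,r3:81,r4:3
  c17: CDB Add2=90  regs: r0:1,r1:Mul1,r2:9,r3:81,r4:3
  c18: CDB Add3=72  regs: r0:1,r1:Mul1,r2:9,r3:81,r4:3
  c19: CDB Mul1=729  regs: r0:1,r1:729,r2:9,r3:81,r4:3
  c20: -  regs: r0:1,r1:729,r2:9,r3:81,r4:3

STATUS = VALUE 81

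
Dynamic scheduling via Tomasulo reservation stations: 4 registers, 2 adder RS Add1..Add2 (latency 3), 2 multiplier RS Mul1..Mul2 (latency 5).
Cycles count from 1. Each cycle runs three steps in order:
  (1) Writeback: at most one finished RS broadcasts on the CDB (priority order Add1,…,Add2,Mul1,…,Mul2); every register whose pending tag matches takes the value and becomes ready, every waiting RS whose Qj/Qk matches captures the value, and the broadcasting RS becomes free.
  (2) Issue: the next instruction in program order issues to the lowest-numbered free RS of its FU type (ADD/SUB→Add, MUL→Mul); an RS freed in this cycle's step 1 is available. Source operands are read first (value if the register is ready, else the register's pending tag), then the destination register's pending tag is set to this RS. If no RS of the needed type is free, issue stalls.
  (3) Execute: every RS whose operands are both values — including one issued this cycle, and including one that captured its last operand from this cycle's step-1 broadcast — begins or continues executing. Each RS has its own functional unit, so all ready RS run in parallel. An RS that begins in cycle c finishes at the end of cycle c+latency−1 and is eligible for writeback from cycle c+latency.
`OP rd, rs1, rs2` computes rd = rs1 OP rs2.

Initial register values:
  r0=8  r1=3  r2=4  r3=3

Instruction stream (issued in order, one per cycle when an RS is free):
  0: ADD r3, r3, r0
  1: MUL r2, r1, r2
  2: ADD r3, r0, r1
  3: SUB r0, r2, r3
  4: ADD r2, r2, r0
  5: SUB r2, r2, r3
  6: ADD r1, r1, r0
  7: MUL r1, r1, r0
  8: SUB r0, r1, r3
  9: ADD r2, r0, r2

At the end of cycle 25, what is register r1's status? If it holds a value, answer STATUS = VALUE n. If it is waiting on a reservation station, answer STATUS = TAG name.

c1: issue ADD r3<-Add1 | r0:8,r1:3,r2:4,r3:Add1
c2: issue MUL r2<-Mul1 | r0:8,r1:3,r2:Mul1,r3:Add1
c3: issue ADD r3<-Add2 | r0:8,r1:3,r2:Mul1,r3:Add2
c4: CDB Add1=11; issue SUB r0<-Add1 | r0:Add1,r1:3,r2:Mul1,r3:Add2
c5: stall | r0:Add1,r1:3,r2:Mul1,r3:Add2
c6: CDB Add2=11; issue ADD r2<-Add2 | r0:Add1,r1:3,r2:Add2,r3:11
c7: CDB Mul1=12; stall | r0:Add1,r1:3,r2:Add2,r3:11
c8: stall | r0:Add1,r1:3,r2:Add2,r3:11
c9: stall | r0:Add1,r1:3,r2:Add2,r3:11
c10: CDB Add1=1; issue SUB r2<-Add1 | r0:1,r1:3,r2:Add1,r3:11
c11: stall | r0:1,r1:3,r2:Add1,r3:11
c12: stall | r0:1,r1:3,r2:Add1,r3:11
c13: CDB Add2=13; issue ADD r1<-Add2 | r0:1,r1:Add2,r2:Add1,r3:11
c14: issue MUL r1<-Mul1 | r0:1,r1:Mul1,r2:Add1,r3:11
c15: stall | r0:1,r1:Mul1,r2:Add1,r3:11
c16: CDB Add1=2; issue SUB r0<-Add1 | r0:Add1,r1:Mul1,r2:2,r3:11
c17: CDB Add2=4; issue ADD r2<-Add2 | r0:Add1,r1:Mul1,r2:Add2,r3:11
c18: - | r0:Add1,r1:Mul1,r2:Add2,r3:11
c19: - | r0:Add1,r1:Mul1,r2:Add2,r3:11
c20: - | r0:Add1,r1:Mul1,r2:Add2,r3:11
c21: - | r0:Add1,r1:Mul1,r2:Add2,r3:11
c22: CDB Mul1=4 | r0:Add1,r1:4,r2:Add2,r3:11
c23: - | r0:Add1,r1:4,r2:Add2,r3:11
c24: - | r0:Add1,r1:4,r2:Add2,r3:11
c25: CDB Add1=-7 | r0:-7,r1:4,r2:Add2,r3:11

STATUS = VALUE 4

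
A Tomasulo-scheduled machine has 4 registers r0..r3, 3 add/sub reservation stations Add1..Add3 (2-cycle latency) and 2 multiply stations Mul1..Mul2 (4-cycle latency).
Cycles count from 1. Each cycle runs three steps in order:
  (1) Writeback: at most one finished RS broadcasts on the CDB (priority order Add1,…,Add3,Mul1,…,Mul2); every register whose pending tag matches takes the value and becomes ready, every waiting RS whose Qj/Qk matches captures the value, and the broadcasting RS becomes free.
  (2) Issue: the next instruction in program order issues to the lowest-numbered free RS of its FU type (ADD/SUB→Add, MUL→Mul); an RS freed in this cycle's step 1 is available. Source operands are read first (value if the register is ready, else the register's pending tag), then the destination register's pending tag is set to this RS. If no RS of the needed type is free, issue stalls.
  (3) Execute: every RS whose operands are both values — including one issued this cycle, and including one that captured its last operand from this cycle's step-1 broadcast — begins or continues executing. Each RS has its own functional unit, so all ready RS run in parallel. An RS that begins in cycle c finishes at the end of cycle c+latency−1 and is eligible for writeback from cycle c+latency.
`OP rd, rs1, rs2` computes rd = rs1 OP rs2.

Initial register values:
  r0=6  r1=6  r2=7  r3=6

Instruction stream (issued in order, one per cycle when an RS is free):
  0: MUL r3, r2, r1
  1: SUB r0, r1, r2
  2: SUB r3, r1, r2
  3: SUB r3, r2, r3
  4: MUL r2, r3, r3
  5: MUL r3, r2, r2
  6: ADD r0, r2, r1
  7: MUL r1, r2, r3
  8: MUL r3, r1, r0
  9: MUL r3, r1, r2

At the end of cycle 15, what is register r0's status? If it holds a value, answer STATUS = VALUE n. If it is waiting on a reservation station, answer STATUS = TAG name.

  c1: issue MUL r3<-Mul1  regs: r0:6,r1:6,r2:7,r3:Mul1
  c2: issue SUB r0<-Add1  regs: r0:Add1,r1:6,r2:7,r3:Mul1
  c3: issue SUB r3<-Add2  regs: r0:Add1,r1:6,r2:7,r3:Add2
  c4: CDB Add1=-1; issue SUB r3<-Add1  regs: r0:-1,r1:6,r2:7,r3:Add1
  c5: CDB Add2=-1; issue MUL r2<-Mul2  regs: r0:-1,r1:6,r2:Mul2,r3:Add1
  c6: CDB Mul1=42; issue MUL r3<-Mul1  regs: r0:-1,r1:6,r2:Mul2,r3:Mul1
  c7: CDB Add1=8; issue ADD r0<-Add1  regs: r0:Add1,r1:6,r2:Mul2,r3:Mul1
  c8: stall  regs: r0:Add1,r1:6,r2:Mul2,r3:Mul1
  c9: stall  regs: r0:Add1,r1:6,r2:Mul2,r3:Mul1
  c10: stall  regs: r0:Add1,r1:6,r2:Mul2,r3:Mul1
  c11: CDB Mul2=64; issue MUL r1<-Mul2  regs: r0:Add1,r1:Mul2,r2:64,r3:Mul1
  c12: stall  regs: r0:Add1,r1:Mul2,r2:64,r3:Mul1
  c13: CDB Add1=70; stall  regs: r0:70,r1:Mul2,r2:64,r3:Mul1
  c14: stall  regs: r0:70,r1:Mul2,r2:64,r3:Mul1
  c15: CDB Mul1=4096; issue MUL r3<-Mul1  regs: r0:70,r1:Mul2,r2:64,r3:Mul1

STATUS = VALUE 70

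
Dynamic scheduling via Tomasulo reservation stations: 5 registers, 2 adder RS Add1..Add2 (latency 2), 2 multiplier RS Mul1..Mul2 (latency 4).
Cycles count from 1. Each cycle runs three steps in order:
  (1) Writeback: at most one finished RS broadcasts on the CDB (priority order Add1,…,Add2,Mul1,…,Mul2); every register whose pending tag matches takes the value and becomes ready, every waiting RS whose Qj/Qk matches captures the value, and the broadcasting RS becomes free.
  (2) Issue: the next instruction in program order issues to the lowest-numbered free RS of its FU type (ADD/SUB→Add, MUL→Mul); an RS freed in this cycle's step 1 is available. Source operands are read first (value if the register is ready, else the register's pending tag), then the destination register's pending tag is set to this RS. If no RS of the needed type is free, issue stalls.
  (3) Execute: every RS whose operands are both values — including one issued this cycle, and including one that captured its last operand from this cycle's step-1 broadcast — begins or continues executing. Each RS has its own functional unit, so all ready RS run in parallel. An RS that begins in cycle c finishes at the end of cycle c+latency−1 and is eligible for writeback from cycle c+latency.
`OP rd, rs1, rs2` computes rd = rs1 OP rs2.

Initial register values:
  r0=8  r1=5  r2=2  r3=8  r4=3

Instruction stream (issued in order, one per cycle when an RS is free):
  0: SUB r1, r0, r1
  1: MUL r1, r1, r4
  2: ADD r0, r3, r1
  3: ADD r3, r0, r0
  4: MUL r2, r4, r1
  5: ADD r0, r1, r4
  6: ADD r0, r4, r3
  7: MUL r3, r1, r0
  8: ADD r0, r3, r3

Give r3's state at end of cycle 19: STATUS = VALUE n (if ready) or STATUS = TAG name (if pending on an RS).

STATUS = VALUE 333

c1: issue SUB r1<-Add1 | r0:8,r1:Add1,r2:2,r3:8,r4:3
c2: issue MUL r1<-Mul1 | r0:8,r1:Mul1,r2:2,r3:8,r4:3
c3: CDB Add1=3; issue ADD r0<-Add1 | r0:Add1,r1:Mul1,r2:2,r3:8,r4:3
c4: issue ADD r3<-Add2 | r0:Add1,r1:Mul1,r2:2,r3:Add2,r4:3
c5: issue MUL r2<-Mul2 | r0:Add1,r1:Mul1,r2:Mul2,r3:Add2,r4:3
c6: stall | r0:Add1,r1:Mul1,r2:Mul2,r3:Add2,r4:3
c7: CDB Mul1=9; stall | r0:Add1,r1:9,r2:Mul2,r3:Add2,r4:3
c8: stall | r0:Add1,r1:9,r2:Mul2,r3:Add2,r4:3
c9: CDB Add1=17; issue ADD r0<-Add1 | r0:Add1,r1:9,r2:Mul2,r3:Add2,r4:3
c10: stall | r0:Add1,r1:9,r2:Mul2,r3:Add2,r4:3
c11: CDB Add1=12; issue ADD r0<-Add1 | r0:Add1,r1:9,r2:Mul2,r3:Add2,r4:3
c12: CDB Add2=34; issue MUL r3<-Mul1 | r0:Add1,r1:9,r2:Mul2,r3:Mul1,r4:3
c13: CDB Mul2=27; issue ADD r0<-Add2 | r0:Add2,r1:9,r2:27,r3:Mul1,r4:3
c14: CDB Add1=37 | r0:Add2,r1:9,r2:27,r3:Mul1,r4:3
c15: - | r0:Add2,r1:9,r2:27,r3:Mul1,r4:3
c16: - | r0:Add2,r1:9,r2:27,r3:Mul1,r4:3
c17: - | r0:Add2,r1:9,r2:27,r3:Mul1,r4:3
c18: CDB Mul1=333 | r0:Add2,r1:9,r2:27,r3:333,r4:3
c19: - | r0:Add2,r1:9,r2:27,r3:333,r4:3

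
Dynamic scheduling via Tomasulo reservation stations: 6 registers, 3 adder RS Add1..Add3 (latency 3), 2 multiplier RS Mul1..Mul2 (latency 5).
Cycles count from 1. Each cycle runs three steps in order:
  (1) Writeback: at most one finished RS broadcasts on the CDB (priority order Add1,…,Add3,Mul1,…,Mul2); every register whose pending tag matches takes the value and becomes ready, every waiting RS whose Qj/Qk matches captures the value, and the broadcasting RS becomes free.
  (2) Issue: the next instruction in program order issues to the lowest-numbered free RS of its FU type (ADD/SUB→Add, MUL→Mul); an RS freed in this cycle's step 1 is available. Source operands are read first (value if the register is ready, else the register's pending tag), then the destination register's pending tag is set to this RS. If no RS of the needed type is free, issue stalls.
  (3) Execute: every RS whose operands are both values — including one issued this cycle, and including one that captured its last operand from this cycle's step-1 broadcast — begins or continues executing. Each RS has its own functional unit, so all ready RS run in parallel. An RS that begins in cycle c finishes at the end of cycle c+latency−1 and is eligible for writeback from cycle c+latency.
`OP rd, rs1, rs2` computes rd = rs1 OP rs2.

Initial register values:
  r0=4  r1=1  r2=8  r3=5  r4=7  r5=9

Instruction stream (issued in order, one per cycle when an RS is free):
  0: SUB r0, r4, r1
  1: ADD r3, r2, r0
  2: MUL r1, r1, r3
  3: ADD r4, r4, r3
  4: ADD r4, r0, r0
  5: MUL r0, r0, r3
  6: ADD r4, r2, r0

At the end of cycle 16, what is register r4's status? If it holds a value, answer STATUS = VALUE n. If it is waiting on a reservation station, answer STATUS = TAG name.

cycle 1: issue SUB r0<-Add1 // r0:Add1,r1:1,r2:8,r3:5,r4:7,r5:9
cycle 2: issue ADD r3<-Add2 // r0:Add1,r1:1,r2:8,r3:Add2,r4:7,r5:9
cycle 3: issue MUL r1<-Mul1 // r0:Add1,r1:Mul1,r2:8,r3:Add2,r4:7,r5:9
cycle 4: CDB Add1=6; issue ADD r4<-Add1 // r0:6,r1:Mul1,r2:8,r3:Add2,r4:Add1,r5:9
cycle 5: issue ADD r4<-Add3 // r0:6,r1:Mul1,r2:8,r3:Add2,r4:Add3,r5:9
cycle 6: issue MUL r0<-Mul2 // r0:Mul2,r1:Mul1,r2:8,r3:Add2,r4:Add3,r5:9
cycle 7: CDB Add2=14; issue ADD r4<-Add2 // r0:Mul2,r1:Mul1,r2:8,r3:14,r4:Add2,r5:9
cycle 8: CDB Add3=12 // r0:Mul2,r1:Mul1,r2:8,r3:14,r4:Add2,r5:9
cycle 9: - // r0:Mul2,r1:Mul1,r2:8,r3:14,r4:Add2,r5:9
cycle 10: CDB Add1=21 // r0:Mul2,r1:Mul1,r2:8,r3:14,r4:Add2,r5:9
cycle 11: - // r0:Mul2,r1:Mul1,r2:8,r3:14,r4:Add2,r5:9
cycle 12: CDB Mul1=14 // r0:Mul2,r1:14,r2:8,r3:14,r4:Add2,r5:9
cycle 13: CDB Mul2=84 // r0:84,r1:14,r2:8,r3:14,r4:Add2,r5:9
cycle 14: - // r0:84,r1:14,r2:8,r3:14,r4:Add2,r5:9
cycle 15: - // r0:84,r1:14,r2:8,r3:14,r4:Add2,r5:9
cycle 16: CDB Add2=92 // r0:84,r1:14,r2:8,r3:14,r4:92,r5:9

STATUS = VALUE 92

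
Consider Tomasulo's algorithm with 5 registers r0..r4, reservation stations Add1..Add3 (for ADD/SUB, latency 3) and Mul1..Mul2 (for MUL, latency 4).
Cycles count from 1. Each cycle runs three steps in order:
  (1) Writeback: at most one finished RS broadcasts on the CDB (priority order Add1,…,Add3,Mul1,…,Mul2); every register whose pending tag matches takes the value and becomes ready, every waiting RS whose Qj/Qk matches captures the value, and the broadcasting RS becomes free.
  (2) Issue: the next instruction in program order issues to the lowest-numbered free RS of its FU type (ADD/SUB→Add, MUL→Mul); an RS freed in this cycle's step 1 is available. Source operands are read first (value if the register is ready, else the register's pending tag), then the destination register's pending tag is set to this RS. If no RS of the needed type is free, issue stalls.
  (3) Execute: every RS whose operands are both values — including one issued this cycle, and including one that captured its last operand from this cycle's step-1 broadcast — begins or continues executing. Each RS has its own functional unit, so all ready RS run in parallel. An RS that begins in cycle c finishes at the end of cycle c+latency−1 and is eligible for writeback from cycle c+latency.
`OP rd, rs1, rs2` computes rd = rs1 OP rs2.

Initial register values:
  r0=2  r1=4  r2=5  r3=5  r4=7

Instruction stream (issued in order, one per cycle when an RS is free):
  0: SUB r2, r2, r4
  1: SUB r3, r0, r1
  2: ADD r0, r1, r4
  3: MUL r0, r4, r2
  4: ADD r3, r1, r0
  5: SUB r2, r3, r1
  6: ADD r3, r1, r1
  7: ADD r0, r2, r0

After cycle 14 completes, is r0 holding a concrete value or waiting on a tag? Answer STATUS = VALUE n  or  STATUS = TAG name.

  c1: issue SUB r2<-Add1  regs: r0:2,r1:4,r2:Add1,r3:5,r4:7
  c2: issue SUB r3<-Add2  regs: r0:2,r1:4,r2:Add1,r3:Add2,r4:7
  c3: issue ADD r0<-Add3  regs: r0:Add3,r1:4,r2:Add1,r3:Add2,r4:7
  c4: CDB Add1=-2; issue MUL r0<-Mul1  regs: r0:Mul1,r1:4,r2:-2,r3:Add2,r4:7
  c5: CDB Add2=-2; issue ADD r3<-Add1  regs: r0:Mul1,r1:4,r2:-2,r3:Add1,r4:7
  c6: CDB Add3=11; issue SUB r2<-Add2  regs: r0:Mul1,r1:4,r2:Add2,r3:Add1,r4:7
  c7: issue ADD r3<-Add3  regs: r0:Mul1,r1:4,r2:Add2,r3:Add3,r4:7
  c8: CDB Mul1=-14; stall  regs: r0:-14,r1:4,r2:Add2,r3:Add3,r4:7
  c9: stall  regs: r0:-14,r1:4,r2:Add2,r3:Add3,r4:7
  c10: CDB Add3=8; issue ADD r0<-Add3  regs: r0:Add3,r1:4,r2:Add2,r3:8,r4:7
  c11: CDB Add1=-10  regs: r0:Add3,r1:4,r2:Add2,r3:8,r4:7
  c12: -  regs: r0:Add3,r1:4,r2:Add2,r3:8,r4:7
  c13: -  regs: r0:Add3,r1:4,r2:Add2,r3:8,r4:7
  c14: CDB Add2=-14  regs: r0:Add3,r1:4,r2:-14,r3:8,r4:7

STATUS = TAG Add3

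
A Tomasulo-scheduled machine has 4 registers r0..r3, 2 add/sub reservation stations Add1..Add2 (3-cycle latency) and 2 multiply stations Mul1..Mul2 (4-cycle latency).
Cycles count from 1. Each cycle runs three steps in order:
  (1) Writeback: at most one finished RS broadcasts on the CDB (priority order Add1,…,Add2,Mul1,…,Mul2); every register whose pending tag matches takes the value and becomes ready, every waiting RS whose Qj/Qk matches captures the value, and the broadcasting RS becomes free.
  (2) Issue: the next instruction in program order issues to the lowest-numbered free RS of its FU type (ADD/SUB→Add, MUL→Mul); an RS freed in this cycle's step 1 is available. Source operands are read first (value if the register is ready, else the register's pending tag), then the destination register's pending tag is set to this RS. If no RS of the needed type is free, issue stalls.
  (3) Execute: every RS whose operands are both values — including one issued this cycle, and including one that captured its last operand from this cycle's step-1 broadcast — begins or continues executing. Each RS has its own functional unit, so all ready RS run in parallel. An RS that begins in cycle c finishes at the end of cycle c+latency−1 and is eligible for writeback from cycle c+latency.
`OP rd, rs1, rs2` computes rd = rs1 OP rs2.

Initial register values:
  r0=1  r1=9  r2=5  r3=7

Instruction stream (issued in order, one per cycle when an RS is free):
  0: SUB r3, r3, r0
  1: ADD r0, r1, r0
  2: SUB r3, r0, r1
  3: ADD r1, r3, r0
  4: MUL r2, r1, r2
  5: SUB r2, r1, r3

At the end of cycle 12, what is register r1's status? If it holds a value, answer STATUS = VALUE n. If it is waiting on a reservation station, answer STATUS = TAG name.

c1: issue SUB r3<-Add1 | r0:1,r1:9,r2:5,r3:Add1
c2: issue ADD r0<-Add2 | r0:Add2,r1:9,r2:5,r3:Add1
c3: stall | r0:Add2,r1:9,r2:5,r3:Add1
c4: CDB Add1=6; issue SUB r3<-Add1 | r0:Add2,r1:9,r2:5,r3:Add1
c5: CDB Add2=10; issue ADD r1<-Add2 | r0:10,r1:Add2,r2:5,r3:Add1
c6: issue MUL r2<-Mul1 | r0:10,r1:Add2,r2:Mul1,r3:Add1
c7: stall | r0:10,r1:Add2,r2:Mul1,r3:Add1
c8: CDB Add1=1; issue SUB r2<-Add1 | r0:10,r1:Add2,r2:Add1,r3:1
c9: - | r0:10,r1:Add2,r2:Add1,r3:1
c10: - | r0:10,r1:Add2,r2:Add1,r3:1
c11: CDB Add2=11 | r0:10,r1:11,r2:Add1,r3:1
c12: - | r0:10,r1:11,r2:Add1,r3:1

STATUS = VALUE 11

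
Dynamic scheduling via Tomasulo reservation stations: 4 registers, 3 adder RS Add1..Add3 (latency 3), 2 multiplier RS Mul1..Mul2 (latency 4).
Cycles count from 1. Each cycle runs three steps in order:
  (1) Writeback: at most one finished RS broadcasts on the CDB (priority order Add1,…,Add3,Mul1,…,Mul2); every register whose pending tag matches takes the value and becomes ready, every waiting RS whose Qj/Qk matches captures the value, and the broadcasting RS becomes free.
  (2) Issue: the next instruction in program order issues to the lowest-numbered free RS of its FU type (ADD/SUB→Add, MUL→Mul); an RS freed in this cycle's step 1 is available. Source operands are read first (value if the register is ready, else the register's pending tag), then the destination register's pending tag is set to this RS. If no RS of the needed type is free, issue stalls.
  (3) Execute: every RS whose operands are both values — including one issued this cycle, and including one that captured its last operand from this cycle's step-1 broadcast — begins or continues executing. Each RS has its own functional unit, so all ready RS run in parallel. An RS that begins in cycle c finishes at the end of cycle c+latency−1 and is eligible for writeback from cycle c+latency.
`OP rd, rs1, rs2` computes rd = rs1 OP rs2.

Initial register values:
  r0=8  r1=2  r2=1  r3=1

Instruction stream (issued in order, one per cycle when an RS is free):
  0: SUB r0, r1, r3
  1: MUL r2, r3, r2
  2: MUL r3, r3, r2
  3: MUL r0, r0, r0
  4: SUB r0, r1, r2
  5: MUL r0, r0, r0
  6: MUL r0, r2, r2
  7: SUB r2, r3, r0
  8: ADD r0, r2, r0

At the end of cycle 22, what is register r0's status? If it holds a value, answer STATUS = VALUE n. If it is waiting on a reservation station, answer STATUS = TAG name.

cycle 1: issue SUB r0<-Add1 // r0:Add1,r1:2,r2:1,r3:1
cycle 2: issue MUL r2<-Mul1 // r0:Add1,r1:2,r2:Mul1,r3:1
cycle 3: issue MUL r3<-Mul2 // r0:Add1,r1:2,r2:Mul1,r3:Mul2
cycle 4: CDB Add1=1; stall // r0:1,r1:2,r2:Mul1,r3:Mul2
cycle 5: stall // r0:1,r1:2,r2:Mul1,r3:Mul2
cycle 6: CDB Mul1=1; issue MUL r0<-Mul1 // r0:Mul1,r1:2,r2:1,r3:Mul2
cycle 7: issue SUB r0<-Add1 // r0:Add1,r1:2,r2:1,r3:Mul2
cycle 8: stall // r0:Add1,r1:2,r2:1,r3:Mul2
cycle 9: stall // r0:Add1,r1:2,r2:1,r3:Mul2
cycle 10: CDB Add1=1; stall // r0:1,r1:2,r2:1,r3:Mul2
cycle 11: CDB Mul1=1; issue MUL r0<-Mul1 // r0:Mul1,r1:2,r2:1,r3:Mul2
cycle 12: CDB Mul2=1; issue MUL r0<-Mul2 // r0:Mul2,r1:2,r2:1,r3:1
cycle 13: issue SUB r2<-Add1 // r0:Mul2,r1:2,r2:Add1,r3:1
cycle 14: issue ADD r0<-Add2 // r0:Add2,r1:2,r2:Add1,r3:1
cycle 15: CDB Mul1=1 // r0:Add2,r1:2,r2:Add1,r3:1
cycle 16: CDB Mul2=1 // r0:Add2,r1:2,r2:Add1,r3:1
cycle 17: - // r0:Add2,r1:2,r2:Add1,r3:1
cycle 18: - // r0:Add2,r1:2,r2:Add1,r3:1
cycle 19: CDB Add1=0 // r0:Add2,r1:2,r2:0,r3:1
cycle 20: - // r0:Add2,r1:2,r2:0,r3:1
cycle 21: - // r0:Add2,r1:2,r2:0,r3:1
cycle 22: CDB Add2=1 // r0:1,r1:2,r2:0,r3:1

STATUS = VALUE 1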